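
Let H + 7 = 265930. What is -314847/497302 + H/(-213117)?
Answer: -5111366355/2717525906 ≈ -1.8809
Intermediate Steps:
H = 265923 (H = -7 + 265930 = 265923)
-314847/497302 + H/(-213117) = -314847/497302 + 265923/(-213117) = -314847*1/497302 + 265923*(-1/213117) = -24219/38254 - 88641/71039 = -5111366355/2717525906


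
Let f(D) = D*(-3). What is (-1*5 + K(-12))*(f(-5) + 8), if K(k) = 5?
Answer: 0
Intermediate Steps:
f(D) = -3*D
(-1*5 + K(-12))*(f(-5) + 8) = (-1*5 + 5)*(-3*(-5) + 8) = (-5 + 5)*(15 + 8) = 0*23 = 0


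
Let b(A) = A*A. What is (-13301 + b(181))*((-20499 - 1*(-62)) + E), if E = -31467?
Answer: -1010051840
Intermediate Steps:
b(A) = A²
(-13301 + b(181))*((-20499 - 1*(-62)) + E) = (-13301 + 181²)*((-20499 - 1*(-62)) - 31467) = (-13301 + 32761)*((-20499 + 62) - 31467) = 19460*(-20437 - 31467) = 19460*(-51904) = -1010051840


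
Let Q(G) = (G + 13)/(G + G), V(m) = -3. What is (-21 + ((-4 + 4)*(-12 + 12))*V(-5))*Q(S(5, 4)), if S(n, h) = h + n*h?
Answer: -259/16 ≈ -16.188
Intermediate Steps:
S(n, h) = h + h*n
Q(G) = (13 + G)/(2*G) (Q(G) = (13 + G)/((2*G)) = (13 + G)*(1/(2*G)) = (13 + G)/(2*G))
(-21 + ((-4 + 4)*(-12 + 12))*V(-5))*Q(S(5, 4)) = (-21 + ((-4 + 4)*(-12 + 12))*(-3))*((13 + 4*(1 + 5))/(2*((4*(1 + 5))))) = (-21 + (0*0)*(-3))*((13 + 4*6)/(2*((4*6)))) = (-21 + 0*(-3))*((1/2)*(13 + 24)/24) = (-21 + 0)*((1/2)*(1/24)*37) = -21*37/48 = -259/16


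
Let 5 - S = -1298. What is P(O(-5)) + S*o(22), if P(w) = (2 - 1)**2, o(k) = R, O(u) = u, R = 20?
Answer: 26061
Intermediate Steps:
S = 1303 (S = 5 - 1*(-1298) = 5 + 1298 = 1303)
o(k) = 20
P(w) = 1 (P(w) = 1**2 = 1)
P(O(-5)) + S*o(22) = 1 + 1303*20 = 1 + 26060 = 26061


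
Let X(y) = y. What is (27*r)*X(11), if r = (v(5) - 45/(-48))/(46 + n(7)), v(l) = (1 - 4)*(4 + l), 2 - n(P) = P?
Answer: -123849/656 ≈ -188.79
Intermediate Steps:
n(P) = 2 - P
v(l) = -12 - 3*l (v(l) = -3*(4 + l) = -12 - 3*l)
r = -417/656 (r = ((-12 - 3*5) - 45/(-48))/(46 + (2 - 1*7)) = ((-12 - 15) - 45*(-1/48))/(46 + (2 - 7)) = (-27 + 15/16)/(46 - 5) = -417/16/41 = -417/16*1/41 = -417/656 ≈ -0.63567)
(27*r)*X(11) = (27*(-417/656))*11 = -11259/656*11 = -123849/656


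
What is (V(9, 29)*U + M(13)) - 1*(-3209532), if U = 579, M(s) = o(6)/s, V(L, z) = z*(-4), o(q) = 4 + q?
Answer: 40850794/13 ≈ 3.1424e+6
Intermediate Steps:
V(L, z) = -4*z
M(s) = 10/s (M(s) = (4 + 6)/s = 10/s)
(V(9, 29)*U + M(13)) - 1*(-3209532) = (-4*29*579 + 10/13) - 1*(-3209532) = (-116*579 + 10*(1/13)) + 3209532 = (-67164 + 10/13) + 3209532 = -873122/13 + 3209532 = 40850794/13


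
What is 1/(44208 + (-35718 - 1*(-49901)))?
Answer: 1/58391 ≈ 1.7126e-5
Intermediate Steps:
1/(44208 + (-35718 - 1*(-49901))) = 1/(44208 + (-35718 + 49901)) = 1/(44208 + 14183) = 1/58391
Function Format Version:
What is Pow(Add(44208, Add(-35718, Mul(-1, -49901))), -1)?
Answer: Rational(1, 58391) ≈ 1.7126e-5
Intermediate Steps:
Pow(Add(44208, Add(-35718, Mul(-1, -49901))), -1) = Pow(Add(44208, Add(-35718, 49901)), -1) = Pow(Add(44208, 14183), -1) = Pow(58391, -1) = Rational(1, 58391)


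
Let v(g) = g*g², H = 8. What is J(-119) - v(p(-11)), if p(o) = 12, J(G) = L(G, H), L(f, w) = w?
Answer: -1720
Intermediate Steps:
J(G) = 8
v(g) = g³
J(-119) - v(p(-11)) = 8 - 1*12³ = 8 - 1*1728 = 8 - 1728 = -1720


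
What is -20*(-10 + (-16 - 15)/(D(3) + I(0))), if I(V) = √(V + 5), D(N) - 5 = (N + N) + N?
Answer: 46880/191 - 620*√5/191 ≈ 238.19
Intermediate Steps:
D(N) = 5 + 3*N (D(N) = 5 + ((N + N) + N) = 5 + (2*N + N) = 5 + 3*N)
I(V) = √(5 + V)
-20*(-10 + (-16 - 15)/(D(3) + I(0))) = -20*(-10 + (-16 - 15)/((5 + 3*3) + √(5 + 0))) = -20*(-10 - 31/((5 + 9) + √5)) = -20*(-10 - 31/(14 + √5)) = 200 + 620/(14 + √5)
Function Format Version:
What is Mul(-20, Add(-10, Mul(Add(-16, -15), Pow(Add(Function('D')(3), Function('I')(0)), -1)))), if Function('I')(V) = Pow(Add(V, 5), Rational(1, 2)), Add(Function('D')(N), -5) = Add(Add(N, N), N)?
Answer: Add(Rational(46880, 191), Mul(Rational(-620, 191), Pow(5, Rational(1, 2)))) ≈ 238.19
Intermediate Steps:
Function('D')(N) = Add(5, Mul(3, N)) (Function('D')(N) = Add(5, Add(Add(N, N), N)) = Add(5, Add(Mul(2, N), N)) = Add(5, Mul(3, N)))
Function('I')(V) = Pow(Add(5, V), Rational(1, 2))
Mul(-20, Add(-10, Mul(Add(-16, -15), Pow(Add(Function('D')(3), Function('I')(0)), -1)))) = Mul(-20, Add(-10, Mul(Add(-16, -15), Pow(Add(Add(5, Mul(3, 3)), Pow(Add(5, 0), Rational(1, 2))), -1)))) = Mul(-20, Add(-10, Mul(-31, Pow(Add(Add(5, 9), Pow(5, Rational(1, 2))), -1)))) = Mul(-20, Add(-10, Mul(-31, Pow(Add(14, Pow(5, Rational(1, 2))), -1)))) = Add(200, Mul(620, Pow(Add(14, Pow(5, Rational(1, 2))), -1)))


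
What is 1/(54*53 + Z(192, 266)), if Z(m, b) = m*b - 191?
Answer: 1/53743 ≈ 1.8607e-5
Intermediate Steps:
Z(m, b) = -191 + b*m (Z(m, b) = b*m - 191 = -191 + b*m)
1/(54*53 + Z(192, 266)) = 1/(54*53 + (-191 + 266*192)) = 1/(2862 + (-191 + 51072)) = 1/(2862 + 50881) = 1/53743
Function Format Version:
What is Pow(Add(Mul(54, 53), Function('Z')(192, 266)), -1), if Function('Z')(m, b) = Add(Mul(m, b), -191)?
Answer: Rational(1, 53743) ≈ 1.8607e-5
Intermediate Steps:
Function('Z')(m, b) = Add(-191, Mul(b, m)) (Function('Z')(m, b) = Add(Mul(b, m), -191) = Add(-191, Mul(b, m)))
Pow(Add(Mul(54, 53), Function('Z')(192, 266)), -1) = Pow(Add(Mul(54, 53), Add(-191, Mul(266, 192))), -1) = Pow(Add(2862, Add(-191, 51072)), -1) = Pow(Add(2862, 50881), -1) = Pow(53743, -1) = Rational(1, 53743)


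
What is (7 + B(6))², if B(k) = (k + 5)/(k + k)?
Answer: 9025/144 ≈ 62.674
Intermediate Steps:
B(k) = (5 + k)/(2*k) (B(k) = (5 + k)/((2*k)) = (5 + k)*(1/(2*k)) = (5 + k)/(2*k))
(7 + B(6))² = (7 + (½)*(5 + 6)/6)² = (7 + (½)*(⅙)*11)² = (7 + 11/12)² = (95/12)² = 9025/144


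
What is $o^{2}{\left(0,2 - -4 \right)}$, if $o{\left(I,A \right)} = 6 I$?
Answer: $0$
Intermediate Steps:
$o^{2}{\left(0,2 - -4 \right)} = \left(6 \cdot 0\right)^{2} = 0^{2} = 0$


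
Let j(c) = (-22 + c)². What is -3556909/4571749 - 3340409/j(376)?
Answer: -15717249113585/572913297684 ≈ -27.434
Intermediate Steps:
-3556909/4571749 - 3340409/j(376) = -3556909/4571749 - 3340409/(-22 + 376)² = -3556909*1/4571749 - 3340409/(354²) = -3556909/4571749 - 3340409/125316 = -15717249113585/572913297684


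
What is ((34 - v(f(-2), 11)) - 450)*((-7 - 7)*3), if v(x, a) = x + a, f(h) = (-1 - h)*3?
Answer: 18060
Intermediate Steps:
f(h) = -3 - 3*h
v(x, a) = a + x
((34 - v(f(-2), 11)) - 450)*((-7 - 7)*3) = ((34 - (11 + (-3 - 3*(-2)))) - 450)*((-7 - 7)*3) = ((34 - (11 + (-3 + 6))) - 450)*(-14*3) = ((34 - (11 + 3)) - 450)*(-42) = ((34 - 1*14) - 450)*(-42) = ((34 - 14) - 450)*(-42) = (20 - 450)*(-42) = -430*(-42) = 18060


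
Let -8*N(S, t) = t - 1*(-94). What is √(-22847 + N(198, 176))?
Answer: I*√91523/2 ≈ 151.26*I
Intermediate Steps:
N(S, t) = -47/4 - t/8 (N(S, t) = -(t - 1*(-94))/8 = -(t + 94)/8 = -(94 + t)/8 = -47/4 - t/8)
√(-22847 + N(198, 176)) = √(-22847 + (-47/4 - ⅛*176)) = √(-22847 + (-47/4 - 22)) = √(-22847 - 135/4) = √(-91523/4) = I*√91523/2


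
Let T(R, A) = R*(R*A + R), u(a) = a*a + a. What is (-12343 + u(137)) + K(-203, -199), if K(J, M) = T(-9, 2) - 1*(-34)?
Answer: 6840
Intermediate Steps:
u(a) = a + a**2 (u(a) = a**2 + a = a + a**2)
T(R, A) = R*(R + A*R) (T(R, A) = R*(A*R + R) = R*(R + A*R))
K(J, M) = 277 (K(J, M) = (-9)**2*(1 + 2) - 1*(-34) = 81*3 + 34 = 243 + 34 = 277)
(-12343 + u(137)) + K(-203, -199) = (-12343 + 137*(1 + 137)) + 277 = (-12343 + 137*138) + 277 = (-12343 + 18906) + 277 = 6563 + 277 = 6840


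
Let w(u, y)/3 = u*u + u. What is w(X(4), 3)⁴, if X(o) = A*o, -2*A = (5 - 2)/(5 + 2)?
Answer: 104976/5764801 ≈ 0.018210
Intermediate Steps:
A = -3/14 (A = -(5 - 2)/(2*(5 + 2)) = -3/(2*7) = -½*3/7 = -3/14 ≈ -0.21429)
X(o) = -3*o/14
w(u, y) = 3*u + 3*u² (w(u, y) = 3*(u*u + u) = 3*(u² + u) = 3*(u + u²) = 3*u + 3*u²)
w(X(4), 3)⁴ = (3*(-3/14*4)*(1 - 3/14*4))⁴ = (3*(-6/7)*(1 - 6/7))⁴ = (3*(-6/7)*(⅐))⁴ = (-18/49)⁴ = 104976/5764801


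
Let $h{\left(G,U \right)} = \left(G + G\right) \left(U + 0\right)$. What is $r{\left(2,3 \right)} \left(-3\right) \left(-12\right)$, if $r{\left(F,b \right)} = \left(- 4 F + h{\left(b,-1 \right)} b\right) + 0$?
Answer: $-936$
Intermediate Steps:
$h{\left(G,U \right)} = 2 G U$
$r{\left(F,b \right)} = - 4 F - 2 b^{2}$ ($r{\left(F,b \right)} = \left(- 4 F + 2 b \left(-1\right) b\right) + 0 = \left(- 4 F + - 2 b b\right) + 0 = \left(- 4 F - 2 b^{2}\right) + 0 = - 4 F - 2 b^{2}$)
$r{\left(2,3 \right)} \left(-3\right) \left(-12\right) = \left(\left(-4\right) 2 - 2 \cdot 3^{2}\right) \left(-3\right) \left(-12\right) = \left(-8 - 18\right) \left(-3\right) \left(-12\right) = \left(-26\right) \left(-3\right) \left(-12\right) = 78 \left(-12\right) = -936$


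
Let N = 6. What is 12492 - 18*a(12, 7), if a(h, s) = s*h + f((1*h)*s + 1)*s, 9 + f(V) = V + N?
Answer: 648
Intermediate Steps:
f(V) = -3 + V (f(V) = -9 + (V + 6) = -9 + (6 + V) = -3 + V)
a(h, s) = h*s + s*(-2 + h*s) (a(h, s) = s*h + (-3 + ((1*h)*s + 1))*s = h*s + (-3 + (h*s + 1))*s = h*s + (-3 + (1 + h*s))*s = h*s + (-2 + h*s)*s = h*s + s*(-2 + h*s))
12492 - 18*a(12, 7) = 12492 - 126*(-2 + 12 + 12*7) = 12492 - 126*(-2 + 12 + 84) = 12492 - 126*94 = 12492 - 18*658 = 12492 - 11844 = 648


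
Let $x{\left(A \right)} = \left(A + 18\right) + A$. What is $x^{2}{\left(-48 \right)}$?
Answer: $6084$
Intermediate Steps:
$x{\left(A \right)} = 18 + 2 A$ ($x{\left(A \right)} = \left(18 + A\right) + A = 18 + 2 A$)
$x^{2}{\left(-48 \right)} = \left(18 + 2 \left(-48\right)\right)^{2} = \left(18 - 96\right)^{2} = \left(-78\right)^{2} = 6084$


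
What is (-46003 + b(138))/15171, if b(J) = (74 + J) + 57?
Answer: -3518/1167 ≈ -3.0146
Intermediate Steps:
b(J) = 131 + J
(-46003 + b(138))/15171 = (-46003 + (131 + 138))/15171 = (-46003 + 269)*(1/15171) = -45734*1/15171 = -3518/1167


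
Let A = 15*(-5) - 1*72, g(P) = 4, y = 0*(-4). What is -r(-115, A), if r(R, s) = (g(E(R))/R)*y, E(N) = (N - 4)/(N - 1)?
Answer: 0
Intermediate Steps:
y = 0
E(N) = (-4 + N)/(-1 + N)
A = -147 (A = -75 - 72 = -147)
r(R, s) = 0 (r(R, s) = (4/R)*0 = 0)
-r(-115, A) = -1*0 = 0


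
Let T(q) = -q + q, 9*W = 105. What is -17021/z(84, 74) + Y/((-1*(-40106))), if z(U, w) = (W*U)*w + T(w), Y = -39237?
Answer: -160368703/132203960 ≈ -1.2130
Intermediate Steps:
W = 35/3 (W = (1/9)*105 = 35/3 ≈ 11.667)
T(q) = 0
z(U, w) = 35*U*w/3 (z(U, w) = (35*U/3)*w + 0 = 35*U*w/3 + 0 = 35*U*w/3)
-17021/z(84, 74) + Y/((-1*(-40106))) = -17021/((35/3)*84*74) - 39237/((-1*(-40106))) = -17021/72520 - 39237/40106 = -17021*1/72520 - 39237*1/40106 = -17021/72520 - 3567/3646 = -160368703/132203960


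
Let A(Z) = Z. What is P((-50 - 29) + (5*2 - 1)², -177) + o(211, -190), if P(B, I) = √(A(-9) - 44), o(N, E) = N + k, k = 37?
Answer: 248 + I*√53 ≈ 248.0 + 7.2801*I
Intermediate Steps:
o(N, E) = 37 + N (o(N, E) = N + 37 = 37 + N)
P(B, I) = I*√53 (P(B, I) = √(-9 - 44) = √(-53) = I*√53)
P((-50 - 29) + (5*2 - 1)², -177) + o(211, -190) = I*√53 + (37 + 211) = I*√53 + 248 = 248 + I*√53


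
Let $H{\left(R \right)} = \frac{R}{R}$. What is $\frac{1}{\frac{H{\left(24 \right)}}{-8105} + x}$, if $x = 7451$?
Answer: $\frac{8105}{60390354} \approx 0.00013421$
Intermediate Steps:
$H{\left(R \right)} = 1$
$\frac{1}{\frac{H{\left(24 \right)}}{-8105} + x} = \frac{1}{1 \frac{1}{-8105} + 7451} = \frac{1}{1 \left(- \frac{1}{8105}\right) + 7451} = \frac{1}{- \frac{1}{8105} + 7451} = \frac{1}{\frac{60390354}{8105}} = \frac{8105}{60390354}$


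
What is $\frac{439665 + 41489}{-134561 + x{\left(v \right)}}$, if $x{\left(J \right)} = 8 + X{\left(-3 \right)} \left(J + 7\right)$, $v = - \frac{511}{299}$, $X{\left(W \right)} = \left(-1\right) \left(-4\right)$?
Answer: $- \frac{143865046}{40225019} \approx -3.5765$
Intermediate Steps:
$X{\left(W \right)} = 4$
$v = - \frac{511}{299}$ ($v = \left(-511\right) \frac{1}{299} = - \frac{511}{299} \approx -1.709$)
$x{\left(J \right)} = 36 + 4 J$ ($x{\left(J \right)} = 8 + 4 \left(J + 7\right) = 8 + 4 \left(7 + J\right) = 8 + \left(28 + 4 J\right) = 36 + 4 J$)
$\frac{439665 + 41489}{-134561 + x{\left(v \right)}} = \frac{439665 + 41489}{-134561 + \left(36 + 4 \left(- \frac{511}{299}\right)\right)} = \frac{481154}{-134561 + \left(36 - \frac{2044}{299}\right)} = \frac{481154}{-134561 + \frac{8720}{299}} = \frac{481154}{- \frac{40225019}{299}} = 481154 \left(- \frac{299}{40225019}\right) = - \frac{143865046}{40225019}$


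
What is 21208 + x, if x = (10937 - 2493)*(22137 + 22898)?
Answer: 380296748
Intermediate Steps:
x = 380275540 (x = 8444*45035 = 380275540)
21208 + x = 21208 + 380275540 = 380296748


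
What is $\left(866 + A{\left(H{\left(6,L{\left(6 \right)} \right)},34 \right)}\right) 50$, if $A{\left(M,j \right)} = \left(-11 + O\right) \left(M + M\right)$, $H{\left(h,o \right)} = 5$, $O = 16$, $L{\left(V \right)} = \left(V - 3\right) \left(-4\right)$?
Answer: $45800$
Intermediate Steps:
$L{\left(V \right)} = 12 - 4 V$ ($L{\left(V \right)} = \left(-3 + V\right) \left(-4\right) = 12 - 4 V$)
$A{\left(M,j \right)} = 10 M$ ($A{\left(M,j \right)} = \left(-11 + 16\right) \left(M + M\right) = 5 \cdot 2 M = 10 M$)
$\left(866 + A{\left(H{\left(6,L{\left(6 \right)} \right)},34 \right)}\right) 50 = \left(866 + 10 \cdot 5\right) 50 = \left(866 + 50\right) 50 = 916 \cdot 50 = 45800$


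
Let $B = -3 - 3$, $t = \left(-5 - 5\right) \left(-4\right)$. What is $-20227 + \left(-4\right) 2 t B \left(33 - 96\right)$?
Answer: $-141187$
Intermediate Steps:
$t = 40$ ($t = \left(-10\right) \left(-4\right) = 40$)
$B = -6$
$-20227 + \left(-4\right) 2 t B \left(33 - 96\right) = -20227 + \left(-4\right) 2 \cdot 40 \left(-6\right) \left(33 - 96\right) = -20227 + \left(-8\right) \left(-240\right) \left(-63\right) = -20227 + 1920 \left(-63\right) = -20227 - 120960 = -141187$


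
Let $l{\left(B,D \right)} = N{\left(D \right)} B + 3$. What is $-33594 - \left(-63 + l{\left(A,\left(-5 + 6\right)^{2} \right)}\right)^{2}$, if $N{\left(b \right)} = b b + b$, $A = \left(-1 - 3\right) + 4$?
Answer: $-37194$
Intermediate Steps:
$A = 0$ ($A = -4 + 4 = 0$)
$N{\left(b \right)} = b + b^{2}$ ($N{\left(b \right)} = b^{2} + b = b + b^{2}$)
$l{\left(B,D \right)} = 3 + B D \left(1 + D\right)$ ($l{\left(B,D \right)} = D \left(1 + D\right) B + 3 = B D \left(1 + D\right) + 3 = 3 + B D \left(1 + D\right)$)
$-33594 - \left(-63 + l{\left(A,\left(-5 + 6\right)^{2} \right)}\right)^{2} = -33594 - \left(-63 + \left(3 + 0 \left(-5 + 6\right)^{2} \left(1 + \left(-5 + 6\right)^{2}\right)\right)\right)^{2} = -33594 - \left(-63 + \left(3 + 0 \cdot 1^{2} \left(1 + 1^{2}\right)\right)\right)^{2} = -33594 - \left(-63 + \left(3 + 0 \cdot 1 \left(1 + 1\right)\right)\right)^{2} = -33594 - \left(-63 + \left(3 + 0 \cdot 1 \cdot 2\right)\right)^{2} = -33594 - \left(-63 + \left(3 + 0\right)\right)^{2} = -33594 - \left(-63 + 3\right)^{2} = -33594 - \left(-60\right)^{2} = -33594 - 3600 = -37194$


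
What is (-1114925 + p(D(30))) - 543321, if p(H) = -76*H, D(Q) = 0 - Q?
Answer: -1655966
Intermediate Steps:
D(Q) = -Q
(-1114925 + p(D(30))) - 543321 = (-1114925 - (-76)*30) - 543321 = (-1114925 - 76*(-30)) - 543321 = (-1114925 + 2280) - 543321 = -1112645 - 543321 = -1655966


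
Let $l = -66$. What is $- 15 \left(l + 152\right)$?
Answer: $-1290$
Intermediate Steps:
$- 15 \left(l + 152\right) = - 15 \left(-66 + 152\right) = \left(-15\right) 86 = -1290$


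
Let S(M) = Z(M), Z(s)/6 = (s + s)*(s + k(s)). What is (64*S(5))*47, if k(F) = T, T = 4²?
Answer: 3790080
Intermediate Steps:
T = 16
k(F) = 16
Z(s) = 12*s*(16 + s) (Z(s) = 6*((s + s)*(s + 16)) = 6*((2*s)*(16 + s)) = 6*(2*s*(16 + s)) = 12*s*(16 + s))
S(M) = 12*M*(16 + M)
(64*S(5))*47 = (64*(12*5*(16 + 5)))*47 = (64*(12*5*21))*47 = (64*1260)*47 = 80640*47 = 3790080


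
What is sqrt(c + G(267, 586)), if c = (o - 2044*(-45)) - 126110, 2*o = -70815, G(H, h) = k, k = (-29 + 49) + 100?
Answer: I*sqrt(277670)/2 ≈ 263.47*I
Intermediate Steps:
k = 120 (k = 20 + 100 = 120)
G(H, h) = 120
o = -70815/2 (o = (1/2)*(-70815) = -70815/2 ≈ -35408.)
c = -139075/2 (c = (-70815/2 - 2044*(-45)) - 126110 = (-70815/2 + 91980) - 126110 = 113145/2 - 126110 = -139075/2 ≈ -69538.)
sqrt(c + G(267, 586)) = sqrt(-139075/2 + 120) = sqrt(-138835/2) = I*sqrt(277670)/2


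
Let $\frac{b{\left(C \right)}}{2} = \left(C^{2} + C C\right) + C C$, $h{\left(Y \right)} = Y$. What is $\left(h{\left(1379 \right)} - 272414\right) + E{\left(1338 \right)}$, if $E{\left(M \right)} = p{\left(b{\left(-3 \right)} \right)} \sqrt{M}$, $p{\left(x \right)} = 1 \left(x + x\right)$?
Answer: $-271035 + 108 \sqrt{1338} \approx -2.6708 \cdot 10^{5}$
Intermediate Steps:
$b{\left(C \right)} = 6 C^{2}$ ($b{\left(C \right)} = 2 \left(\left(C^{2} + C C\right) + C C\right) = 2 \left(\left(C^{2} + C^{2}\right) + C^{2}\right) = 2 \left(2 C^{2} + C^{2}\right) = 2 \cdot 3 C^{2} = 6 C^{2}$)
$p{\left(x \right)} = 2 x$ ($p{\left(x \right)} = 1 \cdot 2 x = 2 x$)
$E{\left(M \right)} = 108 \sqrt{M}$ ($E{\left(M \right)} = 2 \cdot 6 \left(-3\right)^{2} \sqrt{M} = 2 \cdot 6 \cdot 9 \sqrt{M} = 2 \cdot 54 \sqrt{M} = 108 \sqrt{M}$)
$\left(h{\left(1379 \right)} - 272414\right) + E{\left(1338 \right)} = \left(1379 - 272414\right) + 108 \sqrt{1338} = -271035 + 108 \sqrt{1338}$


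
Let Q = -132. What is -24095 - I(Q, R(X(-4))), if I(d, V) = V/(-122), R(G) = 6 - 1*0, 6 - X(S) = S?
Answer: -1469792/61 ≈ -24095.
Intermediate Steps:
X(S) = 6 - S
R(G) = 6 (R(G) = 6 + 0 = 6)
I(d, V) = -V/122 (I(d, V) = V*(-1/122) = -V/122)
-24095 - I(Q, R(X(-4))) = -24095 - (-1)*6/122 = -24095 - 1*(-3/61) = -24095 + 3/61 = -1469792/61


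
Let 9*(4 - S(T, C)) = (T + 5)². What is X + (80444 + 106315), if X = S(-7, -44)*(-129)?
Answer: 558901/3 ≈ 1.8630e+5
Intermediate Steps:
S(T, C) = 4 - (5 + T)²/9 (S(T, C) = 4 - (T + 5)²/9 = 4 - (5 + T)²/9)
X = -1376/3 (X = (4 - (5 - 7)²/9)*(-129) = (4 - ⅑*(-2)²)*(-129) = (4 - ⅑*4)*(-129) = (4 - 4/9)*(-129) = (32/9)*(-129) = -1376/3 ≈ -458.67)
X + (80444 + 106315) = -1376/3 + (80444 + 106315) = -1376/3 + 186759 = 558901/3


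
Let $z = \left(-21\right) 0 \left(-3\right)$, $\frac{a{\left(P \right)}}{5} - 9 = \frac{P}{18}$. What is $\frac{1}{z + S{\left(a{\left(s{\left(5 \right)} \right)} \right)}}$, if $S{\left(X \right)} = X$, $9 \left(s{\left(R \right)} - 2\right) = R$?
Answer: $\frac{162}{7405} \approx 0.021877$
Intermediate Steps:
$s{\left(R \right)} = 2 + \frac{R}{9}$
$a{\left(P \right)} = 45 + \frac{5 P}{18}$ ($a{\left(P \right)} = 45 + 5 \frac{P}{18} = 45 + \frac{5 P}{18}$)
$z = 0$ ($z = 0 \left(-3\right) = 0$)
$\frac{1}{z + S{\left(a{\left(s{\left(5 \right)} \right)} \right)}} = \frac{1}{0 + \left(45 + \frac{5 \left(2 + \frac{1}{9} \cdot 5\right)}{18}\right)} = \frac{1}{0 + \left(45 + \frac{5 \left(2 + \frac{5}{9}\right)}{18}\right)} = \frac{1}{0 + \left(45 + \frac{5}{18} \cdot \frac{23}{9}\right)} = \frac{1}{0 + \left(45 + \frac{115}{162}\right)} = \frac{1}{0 + \frac{7405}{162}} = \frac{1}{\frac{7405}{162}} = \frac{162}{7405}$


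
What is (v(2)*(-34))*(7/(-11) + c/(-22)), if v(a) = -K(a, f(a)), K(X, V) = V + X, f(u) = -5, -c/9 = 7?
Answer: -2499/11 ≈ -227.18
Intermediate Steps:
c = -63 (c = -9*7 = -63)
v(a) = 5 - a (v(a) = -(-5 + a) = 5 - a)
(v(2)*(-34))*(7/(-11) + c/(-22)) = ((5 - 1*2)*(-34))*(7/(-11) - 63/(-22)) = ((5 - 2)*(-34))*(7*(-1/11) - 63*(-1/22)) = (3*(-34))*(-7/11 + 63/22) = -102*49/22 = -2499/11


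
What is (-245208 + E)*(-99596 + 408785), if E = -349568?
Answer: -183898196664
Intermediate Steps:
(-245208 + E)*(-99596 + 408785) = (-245208 - 349568)*(-99596 + 408785) = -594776*309189 = -183898196664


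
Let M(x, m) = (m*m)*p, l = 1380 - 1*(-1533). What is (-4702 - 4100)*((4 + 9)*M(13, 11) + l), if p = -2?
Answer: 2050866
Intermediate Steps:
l = 2913 (l = 1380 + 1533 = 2913)
M(x, m) = -2*m² (M(x, m) = (m*m)*(-2) = m²*(-2) = -2*m²)
(-4702 - 4100)*((4 + 9)*M(13, 11) + l) = (-4702 - 4100)*((4 + 9)*(-2*11²) + 2913) = -8802*(13*(-2*121) + 2913) = -8802*(13*(-242) + 2913) = -8802*(-3146 + 2913) = -8802*(-233) = 2050866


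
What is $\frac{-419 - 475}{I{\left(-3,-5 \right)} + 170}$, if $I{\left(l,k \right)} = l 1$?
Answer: $- \frac{894}{167} \approx -5.3533$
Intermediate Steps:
$I{\left(l,k \right)} = l$
$\frac{-419 - 475}{I{\left(-3,-5 \right)} + 170} = \frac{-419 - 475}{-3 + 170} = - \frac{894}{167}$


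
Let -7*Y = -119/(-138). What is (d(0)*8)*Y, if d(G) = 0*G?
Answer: 0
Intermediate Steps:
d(G) = 0
Y = -17/138 (Y = -(-17)/(-138) = -(-17)*(-1)/138 = -1/7*119/138 = -17/138 ≈ -0.12319)
(d(0)*8)*Y = (0*8)*(-17/138) = 0*(-17/138) = 0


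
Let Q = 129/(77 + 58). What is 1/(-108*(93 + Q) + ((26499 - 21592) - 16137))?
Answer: -5/106886 ≈ -4.6779e-5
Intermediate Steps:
Q = 43/45 (Q = 129/135 = 129*(1/135) = 43/45 ≈ 0.95556)
1/(-108*(93 + Q) + ((26499 - 21592) - 16137)) = 1/(-108*(93 + 43/45) + ((26499 - 21592) - 16137)) = 1/(-108*4228/45 + (4907 - 16137)) = 1/(-50736/5 - 11230) = 1/(-106886/5) = -5/106886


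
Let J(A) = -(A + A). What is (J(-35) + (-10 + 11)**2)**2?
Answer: 5041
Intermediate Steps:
J(A) = -2*A
(J(-35) + (-10 + 11)**2)**2 = (-2*(-35) + (-10 + 11)**2)**2 = (70 + 1**2)**2 = (70 + 1)**2 = 71**2 = 5041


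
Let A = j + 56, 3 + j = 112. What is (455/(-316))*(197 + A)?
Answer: -82355/158 ≈ -521.23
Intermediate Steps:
j = 109 (j = -3 + 112 = 109)
A = 165 (A = 109 + 56 = 165)
(455/(-316))*(197 + A) = (455/(-316))*(197 + 165) = (455*(-1/316))*362 = -455/316*362 = -82355/158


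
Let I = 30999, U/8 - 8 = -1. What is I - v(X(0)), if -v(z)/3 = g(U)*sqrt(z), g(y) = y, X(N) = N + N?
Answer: 30999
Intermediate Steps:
U = 56 (U = 64 + 8*(-1) = 64 - 8 = 56)
X(N) = 2*N
v(z) = -168*sqrt(z)
I - v(X(0)) = 30999 - (-168)*sqrt(2*0) = 30999 - (-168)*sqrt(0) = 30999 - (-168)*0 = 30999 - 1*0 = 30999 + 0 = 30999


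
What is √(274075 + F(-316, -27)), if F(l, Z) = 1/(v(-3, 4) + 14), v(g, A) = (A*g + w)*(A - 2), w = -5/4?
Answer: √6851873/5 ≈ 523.52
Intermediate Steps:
w = -5/4 (w = -5*¼ = -5/4 ≈ -1.2500)
v(g, A) = (-2 + A)*(-5/4 + A*g) (v(g, A) = (A*g - 5/4)*(A - 2) = (-5/4 + A*g)*(-2 + A) = (-2 + A)*(-5/4 + A*g))
F(l, Z) = -2/25 (F(l, Z) = 1/((5/2 - 5/4*4 - 3*4² - 2*4*(-3)) + 14) = 1/((5/2 - 5 - 3*16 + 24) + 14) = 1/((5/2 - 5 - 48 + 24) + 14) = 1/(-53/2 + 14) = 1/(-25/2) = -2/25)
√(274075 + F(-316, -27)) = √(274075 - 2/25) = √(6851873/25) = √6851873/5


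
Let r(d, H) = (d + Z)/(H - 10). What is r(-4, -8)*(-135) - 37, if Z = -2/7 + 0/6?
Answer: -484/7 ≈ -69.143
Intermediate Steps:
Z = -2/7 (Z = -2*1/7 + 0*(1/6) = -2/7 + 0 = -2/7 ≈ -0.28571)
r(d, H) = (-2/7 + d)/(-10 + H) (r(d, H) = (d - 2/7)/(H - 10) = (-2/7 + d)/(-10 + H))
r(-4, -8)*(-135) - 37 = ((-2/7 - 4)/(-10 - 8))*(-135) - 37 = (-30/7/(-18))*(-135) - 37 = -1/18*(-30/7)*(-135) - 37 = (5/21)*(-135) - 37 = -225/7 - 37 = -484/7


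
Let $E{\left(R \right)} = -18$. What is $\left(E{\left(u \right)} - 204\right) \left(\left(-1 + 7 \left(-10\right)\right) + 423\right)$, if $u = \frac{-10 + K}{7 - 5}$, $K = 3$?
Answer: $-78144$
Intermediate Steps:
$u = - \frac{7}{2}$ ($u = \frac{-10 + 3}{7 - 5} = - \frac{7}{2} \approx -3.5$)
$\left(E{\left(u \right)} - 204\right) \left(\left(-1 + 7 \left(-10\right)\right) + 423\right) = \left(-18 - 204\right) \left(\left(-1 + 7 \left(-10\right)\right) + 423\right) = - 222 \left(\left(-1 - 70\right) + 423\right) = - 222 \left(-71 + 423\right) = \left(-222\right) 352 = -78144$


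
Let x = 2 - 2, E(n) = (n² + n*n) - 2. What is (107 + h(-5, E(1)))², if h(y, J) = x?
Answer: 11449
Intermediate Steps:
E(n) = -2 + 2*n² (E(n) = (n² + n²) - 2 = 2*n² - 2 = -2 + 2*n²)
x = 0
h(y, J) = 0
(107 + h(-5, E(1)))² = (107 + 0)² = 107² = 11449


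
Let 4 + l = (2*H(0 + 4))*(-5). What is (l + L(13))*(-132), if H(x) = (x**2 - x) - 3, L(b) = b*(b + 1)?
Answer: -11616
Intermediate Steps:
L(b) = b*(1 + b)
H(x) = -3 + x**2 - x
l = -94 (l = -4 + (2*(-3 + (0 + 4)**2 - (0 + 4)))*(-5) = -4 + (2*(-3 + 4**2 - 1*4))*(-5) = -4 + (2*(-3 + 16 - 4))*(-5) = -4 + (2*9)*(-5) = -4 + 18*(-5) = -4 - 90 = -94)
(l + L(13))*(-132) = (-94 + 13*(1 + 13))*(-132) = (-94 + 13*14)*(-132) = (-94 + 182)*(-132) = 88*(-132) = -11616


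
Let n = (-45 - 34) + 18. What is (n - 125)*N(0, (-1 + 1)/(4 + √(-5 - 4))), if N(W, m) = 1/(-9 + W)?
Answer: 62/3 ≈ 20.667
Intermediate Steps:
n = -61 (n = -79 + 18 = -61)
(n - 125)*N(0, (-1 + 1)/(4 + √(-5 - 4))) = (-61 - 125)/(-9 + 0) = -186/(-9) = -186*(-⅑) = 62/3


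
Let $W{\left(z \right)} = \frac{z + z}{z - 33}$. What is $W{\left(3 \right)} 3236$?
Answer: $- \frac{3236}{5} \approx -647.2$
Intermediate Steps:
$W{\left(z \right)} = \frac{2 z}{-33 + z}$
$W{\left(3 \right)} 3236 = 2 \cdot 3 \frac{1}{-33 + 3} \cdot 3236 = 2 \cdot 3 \frac{1}{-30} \cdot 3236 = 2 \cdot 3 \left(- \frac{1}{30}\right) 3236 = \left(- \frac{1}{5}\right) 3236 = - \frac{3236}{5}$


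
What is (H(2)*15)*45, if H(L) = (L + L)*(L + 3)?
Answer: 13500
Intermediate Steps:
H(L) = 2*L*(3 + L) (H(L) = (2*L)*(3 + L) = 2*L*(3 + L))
(H(2)*15)*45 = ((2*2*(3 + 2))*15)*45 = ((2*2*5)*15)*45 = (20*15)*45 = 300*45 = 13500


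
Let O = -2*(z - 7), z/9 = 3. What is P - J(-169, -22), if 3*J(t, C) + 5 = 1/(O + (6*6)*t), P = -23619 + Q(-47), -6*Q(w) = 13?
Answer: -433937453/18372 ≈ -23620.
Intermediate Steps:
z = 27 (z = 9*3 = 27)
Q(w) = -13/6 (Q(w) = -1/6*13 = -13/6)
O = -40 (O = -2*(27 - 7) = -2*20 = -40)
P = -141727/6 (P = -23619 - 13/6 = -141727/6 ≈ -23621.)
J(t, C) = -5/3 + 1/(3*(-40 + 36*t)) (J(t, C) = -5/3 + 1/(3*(-40 + (6*6)*t)) = -5/3 + 1/(3*(-40 + 36*t)))
P - J(-169, -22) = -141727/6 - (67 - 60*(-169))/(4*(-10 + 9*(-169))) = -141727/6 - (67 + 10140)/(4*(-10 - 1521)) = -141727/6 - 10207/(4*(-1531)) = -141727/6 - (-1)*10207/(4*1531) = -141727/6 - 1*(-10207/6124) = -141727/6 + 10207/6124 = -433937453/18372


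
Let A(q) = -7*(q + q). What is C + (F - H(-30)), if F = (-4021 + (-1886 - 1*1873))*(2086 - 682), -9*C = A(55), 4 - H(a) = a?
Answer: -98307616/9 ≈ -1.0923e+7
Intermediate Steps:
H(a) = 4 - a
A(q) = -14*q
C = 770/9 (C = -(-14)*55/9 = -⅑*(-770) = 770/9 ≈ 85.556)
F = -10923120 (F = (-4021 + (-1886 - 1873))*1404 = (-4021 - 3759)*1404 = -7780*1404 = -10923120)
C + (F - H(-30)) = 770/9 + (-10923120 - (4 - 1*(-30))) = 770/9 + (-10923120 - (4 + 30)) = 770/9 + (-10923120 - 1*34) = 770/9 + (-10923120 - 34) = 770/9 - 10923154 = -98307616/9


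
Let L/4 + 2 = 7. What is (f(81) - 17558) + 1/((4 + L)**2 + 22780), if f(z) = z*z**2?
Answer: 12002251349/23356 ≈ 5.1388e+5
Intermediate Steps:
L = 20 (L = -8 + 4*7 = -8 + 28 = 20)
f(z) = z**3
(f(81) - 17558) + 1/((4 + L)**2 + 22780) = (81**3 - 17558) + 1/((4 + 20)**2 + 22780) = (531441 - 17558) + 1/(24**2 + 22780) = 513883 + 1/(576 + 22780) = 513883 + 1/23356 = 12002251349/23356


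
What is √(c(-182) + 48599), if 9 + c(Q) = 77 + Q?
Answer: √48485 ≈ 220.19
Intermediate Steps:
c(Q) = 68 + Q (c(Q) = -9 + (77 + Q) = 68 + Q)
√(c(-182) + 48599) = √((68 - 182) + 48599) = √(-114 + 48599) = √48485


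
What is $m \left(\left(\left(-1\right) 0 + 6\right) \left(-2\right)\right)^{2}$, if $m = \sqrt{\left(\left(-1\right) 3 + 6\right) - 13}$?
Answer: $144 i \sqrt{10} \approx 455.37 i$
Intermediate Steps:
$m = i \sqrt{10}$ ($m = \sqrt{\left(-3 + 6\right) - 13} = \sqrt{3 - 13} = \sqrt{-10} = i \sqrt{10} \approx 3.1623 i$)
$m \left(\left(\left(-1\right) 0 + 6\right) \left(-2\right)\right)^{2} = i \sqrt{10} \left(\left(\left(-1\right) 0 + 6\right) \left(-2\right)\right)^{2} = i \sqrt{10} \left(\left(0 + 6\right) \left(-2\right)\right)^{2} = i \sqrt{10} \left(6 \left(-2\right)\right)^{2} = i \sqrt{10} \left(-12\right)^{2} = i \sqrt{10} \cdot 144 = 144 i \sqrt{10}$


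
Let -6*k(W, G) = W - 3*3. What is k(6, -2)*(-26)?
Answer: -13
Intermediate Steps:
k(W, G) = 3/2 - W/6 (k(W, G) = -(W - 3*3)/6 = -(W - 9)/6 = -(-9 + W)/6 = 3/2 - W/6)
k(6, -2)*(-26) = (3/2 - ⅙*6)*(-26) = (3/2 - 1)*(-26) = (½)*(-26) = -13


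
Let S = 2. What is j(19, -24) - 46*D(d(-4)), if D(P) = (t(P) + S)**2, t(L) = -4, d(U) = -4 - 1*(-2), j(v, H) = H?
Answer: -208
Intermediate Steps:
d(U) = -2 (d(U) = -4 + 2 = -2)
D(P) = 4 (D(P) = (-4 + 2)**2 = (-2)**2 = 4)
j(19, -24) - 46*D(d(-4)) = -24 - 46*4 = -24 - 1*184 = -24 - 184 = -208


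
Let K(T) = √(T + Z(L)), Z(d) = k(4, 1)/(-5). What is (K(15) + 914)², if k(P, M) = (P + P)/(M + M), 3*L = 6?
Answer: (4570 + √355)²/25 ≈ 8.4230e+5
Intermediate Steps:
L = 2 (L = (⅓)*6 = 2)
k(P, M) = P/M (k(P, M) = (2*P)/((2*M)) = (2*P)*(1/(2*M)) = P/M)
Z(d) = -⅘ (Z(d) = (4/1)/(-5) = (4*1)*(-⅕) = 4*(-⅕) = -⅘)
K(T) = √(-⅘ + T) (K(T) = √(T - ⅘) = √(-⅘ + T))
(K(15) + 914)² = (√(-20 + 25*15)/5 + 914)² = (√(-20 + 375)/5 + 914)² = (√355/5 + 914)² = (914 + √355/5)²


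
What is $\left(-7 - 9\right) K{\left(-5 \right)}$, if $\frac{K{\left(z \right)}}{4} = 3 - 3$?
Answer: $0$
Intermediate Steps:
$K{\left(z \right)} = 0$ ($K{\left(z \right)} = 4 \left(3 - 3\right) = 4 \cdot 0 = 0$)
$\left(-7 - 9\right) K{\left(-5 \right)} = \left(-7 - 9\right) 0 = \left(-16\right) 0 = 0$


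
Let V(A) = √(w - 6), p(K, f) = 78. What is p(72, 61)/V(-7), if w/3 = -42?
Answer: -13*I*√33/11 ≈ -6.789*I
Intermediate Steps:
w = -126 (w = 3*(-42) = -126)
V(A) = 2*I*√33 (V(A) = √(-126 - 6) = √(-132) = 2*I*√33)
p(72, 61)/V(-7) = 78/((2*I*√33)) = 78*(-I*√33/66) = -13*I*√33/11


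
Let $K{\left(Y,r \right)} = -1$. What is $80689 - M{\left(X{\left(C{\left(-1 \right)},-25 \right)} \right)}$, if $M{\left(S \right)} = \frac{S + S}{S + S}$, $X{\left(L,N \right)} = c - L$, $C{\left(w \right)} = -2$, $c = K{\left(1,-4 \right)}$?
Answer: $80688$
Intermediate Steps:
$c = -1$
$X{\left(L,N \right)} = -1 - L$
$M{\left(S \right)} = 1$ ($M{\left(S \right)} = \frac{2 S}{2 S} = 2 S \frac{1}{2 S} = 1$)
$80689 - M{\left(X{\left(C{\left(-1 \right)},-25 \right)} \right)} = 80689 - 1 = 80688$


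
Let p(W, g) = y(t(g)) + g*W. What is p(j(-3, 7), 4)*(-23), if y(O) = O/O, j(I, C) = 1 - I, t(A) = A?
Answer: -391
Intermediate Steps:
y(O) = 1
p(W, g) = 1 + W*g (p(W, g) = 1 + g*W = 1 + W*g)
p(j(-3, 7), 4)*(-23) = (1 + (1 - 1*(-3))*4)*(-23) = (1 + (1 + 3)*4)*(-23) = (1 + 4*4)*(-23) = (1 + 16)*(-23) = 17*(-23) = -391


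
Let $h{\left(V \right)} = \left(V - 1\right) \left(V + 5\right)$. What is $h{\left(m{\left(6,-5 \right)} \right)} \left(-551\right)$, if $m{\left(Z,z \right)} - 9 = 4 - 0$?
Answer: $-119016$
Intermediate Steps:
$m{\left(Z,z \right)} = 13$ ($m{\left(Z,z \right)} = 9 + \left(4 - 0\right) = 9 + \left(4 + 0\right) = 9 + 4 = 13$)
$h{\left(V \right)} = \left(-1 + V\right) \left(5 + V\right)$
$h{\left(m{\left(6,-5 \right)} \right)} \left(-551\right) = \left(-5 + 13^{2} + 4 \cdot 13\right) \left(-551\right) = \left(-5 + 169 + 52\right) \left(-551\right) = 216 \left(-551\right) = -119016$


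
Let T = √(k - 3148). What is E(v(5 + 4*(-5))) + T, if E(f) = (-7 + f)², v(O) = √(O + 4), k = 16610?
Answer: √13462 + (7 - I*√11)² ≈ 154.03 - 46.433*I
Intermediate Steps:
v(O) = √(4 + O)
T = √13462 (T = √(16610 - 3148) = √13462 ≈ 116.03)
E(v(5 + 4*(-5))) + T = (-7 + √(4 + (5 + 4*(-5))))² + √13462 = (-7 + √(4 + (5 - 20)))² + √13462 = (-7 + √(4 - 15))² + √13462 = (-7 + √(-11))² + √13462 = (-7 + I*√11)² + √13462 = √13462 + (-7 + I*√11)²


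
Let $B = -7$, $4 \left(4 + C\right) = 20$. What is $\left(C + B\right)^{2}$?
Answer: $36$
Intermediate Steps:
$C = 1$ ($C = -4 + \frac{1}{4} \cdot 20 = -4 + 5 = 1$)
$\left(C + B\right)^{2} = \left(1 - 7\right)^{2} = \left(-6\right)^{2} = 36$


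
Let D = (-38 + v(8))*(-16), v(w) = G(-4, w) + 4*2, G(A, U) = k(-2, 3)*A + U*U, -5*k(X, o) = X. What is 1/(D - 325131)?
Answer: -5/1628247 ≈ -3.0708e-6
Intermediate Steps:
k(X, o) = -X/5
G(A, U) = U² + 2*A/5 (G(A, U) = (-⅕*(-2))*A + U*U = 2*A/5 + U² = U² + 2*A/5)
v(w) = 32/5 + w² (v(w) = (w² + (⅖)*(-4)) + 4*2 = (w² - 8/5) + 8 = (-8/5 + w²) + 8 = 32/5 + w²)
D = -2592/5 (D = (-38 + (32/5 + 8²))*(-16) = (-38 + (32/5 + 64))*(-16) = (-38 + 352/5)*(-16) = (162/5)*(-16) = -2592/5 ≈ -518.40)
1/(D - 325131) = 1/(-2592/5 - 325131) = 1/(-1628247/5) = -5/1628247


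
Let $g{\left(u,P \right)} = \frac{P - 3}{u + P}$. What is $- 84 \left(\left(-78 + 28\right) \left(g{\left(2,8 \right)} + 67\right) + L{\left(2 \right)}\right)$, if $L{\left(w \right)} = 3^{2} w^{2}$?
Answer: $280476$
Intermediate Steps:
$g{\left(u,P \right)} = \frac{-3 + P}{P + u}$
$L{\left(w \right)} = 9 w^{2}$
$- 84 \left(\left(-78 + 28\right) \left(g{\left(2,8 \right)} + 67\right) + L{\left(2 \right)}\right) = - 84 \left(\left(-78 + 28\right) \left(\frac{-3 + 8}{8 + 2} + 67\right) + 9 \cdot 2^{2}\right) = - 84 \left(- 50 \left(\frac{1}{10} \cdot 5 + 67\right) + 9 \cdot 4\right) = - 84 \left(- 50 \left(\frac{1}{10} \cdot 5 + 67\right) + 36\right) = - 84 \left(- 50 \left(\frac{1}{2} + 67\right) + 36\right) = - 84 \left(\left(-50\right) \frac{135}{2} + 36\right) = - 84 \left(-3375 + 36\right) = \left(-84\right) \left(-3339\right) = 280476$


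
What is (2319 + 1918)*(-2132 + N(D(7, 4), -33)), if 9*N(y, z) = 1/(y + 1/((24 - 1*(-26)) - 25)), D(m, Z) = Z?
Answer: -8211149231/909 ≈ -9.0332e+6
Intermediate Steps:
N(y, z) = 1/(9*(1/25 + y)) (N(y, z) = 1/(9*(y + 1/((24 - 1*(-26)) - 25))) = 1/(9*(y + 1/((24 + 26) - 25))) = 1/(9*(y + 1/(50 - 25))) = 1/(9*(y + 1/25)) = 1/(9*(1/25 + y)))
(2319 + 1918)*(-2132 + N(D(7, 4), -33)) = (2319 + 1918)*(-2132 + 25/(9*(1 + 25*4))) = 4237*(-2132 + 25/(9*(1 + 100))) = 4237*(-2132 + (25/9)/101) = 4237*(-2132 + (25/9)*(1/101)) = 4237*(-2132 + 25/909) = 4237*(-1937963/909) = -8211149231/909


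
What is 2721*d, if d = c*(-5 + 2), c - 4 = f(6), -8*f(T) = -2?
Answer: -138771/4 ≈ -34693.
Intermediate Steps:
f(T) = 1/4 (f(T) = -1/8*(-2) = 1/4)
c = 17/4 (c = 4 + 1/4 = 17/4 ≈ 4.2500)
d = -51/4 (d = 17*(-5 + 2)/4 = (17/4)*(-3) = -51/4 ≈ -12.750)
2721*d = 2721*(-51/4) = -138771/4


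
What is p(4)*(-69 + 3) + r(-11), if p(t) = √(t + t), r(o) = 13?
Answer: 13 - 132*√2 ≈ -173.68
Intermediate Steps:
p(t) = √2*√t (p(t) = √(2*t) = √2*√t)
p(4)*(-69 + 3) + r(-11) = (√2*√4)*(-69 + 3) + 13 = (√2*2)*(-66) + 13 = (2*√2)*(-66) + 13 = -132*√2 + 13 = 13 - 132*√2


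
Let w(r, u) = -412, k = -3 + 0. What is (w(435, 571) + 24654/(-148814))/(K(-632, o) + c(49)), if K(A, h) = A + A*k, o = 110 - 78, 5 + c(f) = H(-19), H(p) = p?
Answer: -30668011/92264680 ≈ -0.33239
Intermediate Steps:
k = -3
c(f) = -24 (c(f) = -5 - 19 = -24)
o = 32
K(A, h) = -2*A (K(A, h) = A + A*(-3) = A - 3*A = -2*A)
(w(435, 571) + 24654/(-148814))/(K(-632, o) + c(49)) = (-412 + 24654/(-148814))/(-2*(-632) - 24) = (-412 + 24654*(-1/148814))/(1264 - 24) = (-412 - 12327/74407)/1240 = -30668011/74407*1/1240 = -30668011/92264680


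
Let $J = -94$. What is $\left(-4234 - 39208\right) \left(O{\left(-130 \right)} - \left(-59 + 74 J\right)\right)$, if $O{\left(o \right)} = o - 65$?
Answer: $-296274440$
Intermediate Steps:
$O{\left(o \right)} = -65 + o$ ($O{\left(o \right)} = o - 65 = -65 + o$)
$\left(-4234 - 39208\right) \left(O{\left(-130 \right)} - \left(-59 + 74 J\right)\right) = \left(-4234 - 39208\right) \left(\left(-65 - 130\right) + \left(59 - -6956\right)\right) = - 43442 \left(-195 + \left(59 + 6956\right)\right) = - 43442 \left(-195 + 7015\right) = \left(-43442\right) 6820 = -296274440$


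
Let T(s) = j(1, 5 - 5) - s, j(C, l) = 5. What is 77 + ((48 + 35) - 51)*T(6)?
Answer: 45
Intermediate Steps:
T(s) = 5 - s
77 + ((48 + 35) - 51)*T(6) = 77 + ((48 + 35) - 51)*(5 - 1*6) = 77 + (83 - 51)*(5 - 6) = 77 + 32*(-1) = 77 - 32 = 45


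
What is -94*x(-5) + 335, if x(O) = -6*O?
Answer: -2485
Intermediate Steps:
-94*x(-5) + 335 = -(-564)*(-5) + 335 = -94*30 + 335 = -2820 + 335 = -2485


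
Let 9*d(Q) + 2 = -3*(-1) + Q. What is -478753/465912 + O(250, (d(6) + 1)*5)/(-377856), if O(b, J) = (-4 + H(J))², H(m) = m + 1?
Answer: -22614481367/22005955584 ≈ -1.0277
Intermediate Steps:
H(m) = 1 + m
d(Q) = ⅑ + Q/9 (d(Q) = -2/9 + (-3*(-1) + Q)/9 = -2/9 + (3 + Q)/9 = -2/9 + (⅓ + Q/9) = ⅑ + Q/9)
O(b, J) = (-3 + J)² (O(b, J) = (-4 + (1 + J))² = (-3 + J)²)
-478753/465912 + O(250, (d(6) + 1)*5)/(-377856) = -478753/465912 + (-3 + ((⅑ + (⅑)*6) + 1)*5)²/(-377856) = -478753*1/465912 + (-3 + ((⅑ + ⅔) + 1)*5)²*(-1/377856) = -478753/465912 + (-3 + (7/9 + 1)*5)²*(-1/377856) = -478753/465912 + (-3 + (16/9)*5)²*(-1/377856) = -478753/465912 + (-3 + 80/9)²*(-1/377856) = -478753/465912 + (53/9)²*(-1/377856) = -478753/465912 + (2809/81)*(-1/377856) = -478753/465912 - 2809/30606336 = -22614481367/22005955584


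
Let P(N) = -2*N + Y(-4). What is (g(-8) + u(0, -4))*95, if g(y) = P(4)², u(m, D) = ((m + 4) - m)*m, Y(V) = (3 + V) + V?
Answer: 16055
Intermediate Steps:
Y(V) = 3 + 2*V
P(N) = -5 - 2*N (P(N) = -2*N + (3 + 2*(-4)) = -2*N + (3 - 8) = -2*N - 5 = -5 - 2*N)
u(m, D) = 4*m (u(m, D) = ((4 + m) - m)*m = 4*m)
g(y) = 169 (g(y) = (-5 - 2*4)² = (-5 - 8)² = (-13)² = 169)
(g(-8) + u(0, -4))*95 = (169 + 4*0)*95 = (169 + 0)*95 = 169*95 = 16055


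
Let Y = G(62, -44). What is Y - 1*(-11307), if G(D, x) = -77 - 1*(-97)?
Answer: 11327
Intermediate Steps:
G(D, x) = 20 (G(D, x) = -77 + 97 = 20)
Y = 20
Y - 1*(-11307) = 20 - 1*(-11307) = 20 + 11307 = 11327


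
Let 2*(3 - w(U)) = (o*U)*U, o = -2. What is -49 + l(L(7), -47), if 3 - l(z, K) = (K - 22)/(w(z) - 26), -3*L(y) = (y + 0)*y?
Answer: -100303/2194 ≈ -45.717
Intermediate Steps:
w(U) = 3 + U² (w(U) = 3 - (-2*U)*U/2 = 3 - (-1)*U² = 3 + U²)
L(y) = -y²/3 (L(y) = -(y + 0)*y/3 = -y*y/3 = -y²/3)
l(z, K) = 3 - (-22 + K)/(-23 + z²) (l(z, K) = 3 - (K - 22)/((3 + z²) - 26) = 3 - (-22 + K)/(-23 + z²))
-49 + l(L(7), -47) = -49 + (-47 - 1*(-47) + 3*(-⅓*7²)²)/(-23 + (-⅓*7²)²) = -49 + (-47 + 47 + 3*(-⅓*49)²)/(-23 + (-⅓*49)²) = -49 + (-47 + 47 + 3*(-49/3)²)/(-23 + (-49/3)²) = -49 + (-47 + 47 + 3*(2401/9))/(-23 + 2401/9) = -49 + (-47 + 47 + 2401/3)/(2194/9) = -49 + (9/2194)*(2401/3) = -49 + 7203/2194 = -100303/2194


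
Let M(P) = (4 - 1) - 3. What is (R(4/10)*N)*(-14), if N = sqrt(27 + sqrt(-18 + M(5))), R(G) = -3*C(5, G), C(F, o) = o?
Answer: 84*sqrt(27 + 3*I*sqrt(2))/5 ≈ 87.563 + 6.8376*I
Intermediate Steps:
M(P) = 0 (M(P) = 3 - 3 = 0)
R(G) = -3*G
N = sqrt(27 + 3*I*sqrt(2)) (N = sqrt(27 + sqrt(-18 + 0)) = sqrt(27 + sqrt(-18)) = sqrt(27 + 3*I*sqrt(2)) ≈ 5.2121 + 0.407*I)
(R(4/10)*N)*(-14) = ((-12/10)*sqrt(27 + 3*I*sqrt(2)))*(-14) = ((-3*2/5)*sqrt(27 + 3*I*sqrt(2)))*(-14) = -6*sqrt(27 + 3*I*sqrt(2))/5*(-14) = 84*sqrt(27 + 3*I*sqrt(2))/5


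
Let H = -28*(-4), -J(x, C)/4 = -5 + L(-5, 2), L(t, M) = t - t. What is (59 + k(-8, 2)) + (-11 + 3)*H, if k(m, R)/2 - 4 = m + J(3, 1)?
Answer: -805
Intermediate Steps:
L(t, M) = 0
J(x, C) = 20 (J(x, C) = -4*(-5 + 0) = -4*(-5) = 20)
k(m, R) = 48 + 2*m (k(m, R) = 8 + 2*(m + 20) = 8 + 2*(20 + m) = 8 + (40 + 2*m) = 48 + 2*m)
H = 112
(59 + k(-8, 2)) + (-11 + 3)*H = (59 + (48 + 2*(-8))) + (-11 + 3)*112 = (59 + (48 - 16)) - 8*112 = (59 + 32) - 896 = 91 - 896 = -805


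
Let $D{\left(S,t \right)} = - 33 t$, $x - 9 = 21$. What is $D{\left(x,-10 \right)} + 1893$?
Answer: $2223$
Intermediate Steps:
$x = 30$ ($x = 9 + 21 = 30$)
$D{\left(x,-10 \right)} + 1893 = \left(-33\right) \left(-10\right) + 1893 = 330 + 1893 = 2223$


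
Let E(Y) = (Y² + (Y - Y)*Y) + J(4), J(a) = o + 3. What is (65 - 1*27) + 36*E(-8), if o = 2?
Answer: 2522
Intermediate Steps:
J(a) = 5 (J(a) = 2 + 3 = 5)
E(Y) = 5 + Y² (E(Y) = (Y² + (Y - Y)*Y) + 5 = (Y² + 0*Y) + 5 = (Y² + 0) + 5 = Y² + 5 = 5 + Y²)
(65 - 1*27) + 36*E(-8) = (65 - 1*27) + 36*(5 + (-8)²) = (65 - 27) + 36*(5 + 64) = 38 + 36*69 = 38 + 2484 = 2522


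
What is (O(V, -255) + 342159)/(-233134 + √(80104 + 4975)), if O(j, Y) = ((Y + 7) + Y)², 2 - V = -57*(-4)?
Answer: -19821985216/7764482411 - 85024*√85079/7764482411 ≈ -2.5561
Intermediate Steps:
V = -226 (V = 2 - (-57)*(-4) = 2 - 1*228 = 2 - 228 = -226)
O(j, Y) = (7 + 2*Y)² (O(j, Y) = ((7 + Y) + Y)² = (7 + 2*Y)²)
(O(V, -255) + 342159)/(-233134 + √(80104 + 4975)) = ((7 + 2*(-255))² + 342159)/(-233134 + √(80104 + 4975)) = ((7 - 510)² + 342159)/(-233134 + √85079) = ((-503)² + 342159)/(-233134 + √85079) = (253009 + 342159)/(-233134 + √85079) = 595168/(-233134 + √85079)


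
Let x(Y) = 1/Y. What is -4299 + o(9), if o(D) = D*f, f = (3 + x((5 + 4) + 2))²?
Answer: -509775/121 ≈ -4213.0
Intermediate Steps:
f = 1156/121 (f = (3 + 1/((5 + 4) + 2))² = (3 + 1/(9 + 2))² = (3 + 1/11)² = (34/11)² = 1156/121 ≈ 9.5537)
o(D) = 1156*D/121 (o(D) = D*(1156/121) = 1156*D/121)
-4299 + o(9) = -4299 + (1156/121)*9 = -4299 + 10404/121 = -509775/121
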